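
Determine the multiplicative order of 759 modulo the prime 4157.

4156

The order of 759 must divide p − 1 = 4156 = 2^2 · 1039.
Divisors: 1, 2, 4, 1039, 2078, 4156.
Check each in increasing order: 759^1 ≡ 759;  759^2 ≡ 2415;  759^4 ≡ 4111;  759^1039 ≡ 1761;  759^2078 ≡ 4156;  759^4156 ≡ 1.
Smallest exponent giving 1 is 4156.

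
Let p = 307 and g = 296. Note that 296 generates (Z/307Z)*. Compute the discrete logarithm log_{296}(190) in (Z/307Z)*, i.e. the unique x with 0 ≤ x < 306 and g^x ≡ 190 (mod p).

142

Baby-step giant-step with m = ceil(sqrt(306)) = 18.
Baby table (296^j mod 307 for j=0..17):
  0:1  1:296  2:121  3:204  4:212  5:124  6:171  7:268
  8:122  9:193  10:26  11:21  12:76  13:85  14:293  15:154
  16:148  17:214
Giant step factor: 296^(-18) ≡ 304 (mod 307).
Scan 190·304^i mod 307 for i = 0, 1, …:
  i=0: 190   i=1: 44   i=2: 175   i=3: 89
  i=4: 40   i=5: 187   i=6: 53   i=7: 148
Match at i=7, j=16: x = 7·18 + 16 = 142.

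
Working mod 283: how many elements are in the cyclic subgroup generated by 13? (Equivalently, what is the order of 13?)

141

The order of 13 must divide p − 1 = 282 = 2 · 3 · 47.
Divisors: 1, 2, 3, 6, 47, 94, 141, 282.
Check each in increasing order: 13^1 ≡ 13;  13^2 ≡ 169;  13^3 ≡ 216;  13^6 ≡ 244;  13^47 ≡ 238;  13^94 ≡ 44;  13^141 ≡ 1.
Smallest exponent giving 1 is 141.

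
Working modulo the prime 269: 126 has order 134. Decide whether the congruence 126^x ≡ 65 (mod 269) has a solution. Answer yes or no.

yes

65 ∈ ⟨126⟩ iff 65^134 ≡ 1 (mod 269), since |⟨126⟩| = 134.
65^134 mod 269 = 1.
Since 1 = 1, 65 lies in the subgroup.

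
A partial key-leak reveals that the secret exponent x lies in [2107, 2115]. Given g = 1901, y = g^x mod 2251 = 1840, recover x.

2112

Compute 1901^2107 mod 2251 = 990, then multiply by 1901 repeatedly:
  1901^2107=990  1901^2108=154  1901^2109=124  1901^2110=1620  1901^2111=252
  1901^2112=1840
Found 1840 at exponent 2112.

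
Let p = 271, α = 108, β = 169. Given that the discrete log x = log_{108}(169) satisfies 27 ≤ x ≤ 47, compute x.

Compute 108^27 mod 271 = 171, then multiply by 108 repeatedly:
  108^27=171  108^28=40  108^29=255  108^30=169
Found 169 at exponent 30.

30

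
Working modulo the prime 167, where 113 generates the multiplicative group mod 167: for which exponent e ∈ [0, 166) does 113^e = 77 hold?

Baby-step giant-step with m = ceil(sqrt(166)) = 13.
Baby table (113^j mod 167 for j=0..12):
  0:1  1:113  2:77  3:17  4:84  5:140  6:122  7:92
  8:42  9:70  10:61  11:46  12:21
Giant step factor: 113^(-13) ≡ 105 (mod 167).
Scan 77·105^i mod 167 for i = 0, 1, …:
  i=0: 77
Match at i=0, j=2: e = 0·13 + 2 = 2.

2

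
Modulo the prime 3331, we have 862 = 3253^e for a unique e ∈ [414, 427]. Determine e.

414

Compute 3253^414 mod 3331 = 862, then multiply by 3253 repeatedly:
  3253^414=862
Found 862 at exponent 414.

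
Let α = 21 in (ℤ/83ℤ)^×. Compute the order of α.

The order of 21 must divide p − 1 = 82 = 2 · 41.
Divisors: 1, 2, 41, 82.
Check each in increasing order: 21^1 ≡ 21;  21^2 ≡ 26;  21^41 ≡ 1.
Smallest exponent giving 1 is 41.

41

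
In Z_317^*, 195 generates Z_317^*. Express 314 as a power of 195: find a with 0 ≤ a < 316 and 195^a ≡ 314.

291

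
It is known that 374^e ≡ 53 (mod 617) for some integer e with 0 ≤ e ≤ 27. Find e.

17

Compute 374^0 mod 617 = 1, then multiply by 374 repeatedly:
  374^0=1  374^1=374  374^2=434  374^3=45  374^4=171
  374^5=403  374^6=174  374^7=291  374^8=242  374^9=426
  374^10=138  374^11=401  374^12=43  374^13=40  374^14=152
  374^15=84  374^16=566  374^17=53
Found 53 at exponent 17.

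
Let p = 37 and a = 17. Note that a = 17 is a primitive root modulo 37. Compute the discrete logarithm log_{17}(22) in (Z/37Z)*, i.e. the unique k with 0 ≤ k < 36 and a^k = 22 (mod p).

25

Successive powers of 17 modulo 37:
  17^0=1  17^1=17  17^2=30  17^3=29  17^4=12  17^5=19
  17^6=27  17^7=15  17^8=33  17^9=6  17^10=28  17^11=32
  17^12=26  17^13=35  17^14=3  17^15=14  17^16=16  17^17=13
  17^18=36  17^19=20  17^20=7  17^21=8  17^22=25  17^23=18
  17^24=10  17^25=22
So 17^25 ≡ 22 (mod 37), giving k = 25.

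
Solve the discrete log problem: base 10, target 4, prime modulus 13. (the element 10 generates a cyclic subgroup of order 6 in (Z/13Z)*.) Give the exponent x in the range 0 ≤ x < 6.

5

Successive powers of 10 modulo 13:
  10^0=1  10^1=10  10^2=9  10^3=12  10^4=3  10^5=4
So 10^5 ≡ 4 (mod 13), giving x = 5.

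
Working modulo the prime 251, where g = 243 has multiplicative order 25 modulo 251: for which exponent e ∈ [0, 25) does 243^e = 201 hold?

Successive powers of 243 modulo 251:
  243^0=1  243^1=243  243^2=64  243^3=241  243^4=80  243^5=113
  243^6=100  243^7=204  243^8=125  243^9=4  243^10=219  243^11=5
  243^12=211  243^13=69  243^14=201
So 243^14 ≡ 201 (mod 251), giving e = 14.

14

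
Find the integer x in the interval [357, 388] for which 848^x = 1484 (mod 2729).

362

Compute 848^357 mod 2729 = 1275, then multiply by 848 repeatedly:
  848^357=1275  848^358=516  848^359=928  848^360=992  848^361=684
  848^362=1484
Found 1484 at exponent 362.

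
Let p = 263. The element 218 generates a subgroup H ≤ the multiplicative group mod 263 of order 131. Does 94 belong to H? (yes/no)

no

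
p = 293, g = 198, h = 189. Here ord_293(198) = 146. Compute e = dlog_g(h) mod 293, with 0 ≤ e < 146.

Baby-step giant-step with m = ceil(sqrt(146)) = 13.
Baby table (198^j mod 293 for j=0..12):
  0:1  1:198  2:235  3:236  4:141  5:83  6:26  7:167
  8:250  9:276  10:150  11:107  12:90
Giant step factor: 198^(-13) ≡ 199 (mod 293).
Scan 189·199^i mod 293 for i = 0, 1, …:
  i=0: 189   i=1: 107
Match at i=1, j=11: e = 1·13 + 11 = 24.

24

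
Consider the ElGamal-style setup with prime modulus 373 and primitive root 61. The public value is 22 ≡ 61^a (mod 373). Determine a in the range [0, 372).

Baby-step giant-step with m = ceil(sqrt(372)) = 20.
Baby table (61^j mod 373 for j=0..19):
  0:1  1:61  2:364  3:197  4:81  5:92  6:17  7:291
  8:220  9:365  10:258  11:72  12:289  13:98  14:10  15:237
  16:283  17:105  18:64  19:174
Giant step factor: 61^(-20) ≡ 226 (mod 373).
Scan 22·226^i mod 373 for i = 0, 1, …:
  i=0: 22   i=1: 123   i=2: 196   i=3: 282
  i=4: 322   i=5: 37   i=6: 156   i=7: 194
  i=8: 203   i=9: 372     …   i=17: 279
  i=18: 17
Match at i=18, j=6: a = 18·20 + 6 = 366.

366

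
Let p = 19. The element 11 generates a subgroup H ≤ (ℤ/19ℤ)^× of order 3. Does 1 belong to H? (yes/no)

yes

⟨11⟩ has order 3; its elements mod 19 are {1, 7, 11}.
1 is in this set.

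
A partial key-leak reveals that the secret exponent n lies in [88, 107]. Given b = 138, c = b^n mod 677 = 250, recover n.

Compute 138^88 mod 677 = 353, then multiply by 138 repeatedly:
  138^88=353  138^89=647  138^90=599  138^91=68  138^92=583
  138^93=568  138^94=529  138^95=563  138^96=516  138^97=123
  138^98=49  138^99=669  138^100=250
Found 250 at exponent 100.

100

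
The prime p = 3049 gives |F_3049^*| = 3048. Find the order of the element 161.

762

The order of 161 must divide p − 1 = 3048 = 2^3 · 3 · 127.
Divisors: 1, 2, 3, 4, 6, 8, 12, 24, 127, 254, 381, 508, 762, 1016, 1524, 3048.
Check each in increasing order: 161^1 ≡ 161;  161^2 ≡ 1529;  161^3 ≡ 2249;  161^4 ≡ 2307;  161^6 ≡ 2759;  161^8 ≡ 1744;  161^12 ≡ 1777;  161^24 ≡ 2014;  161^127 ≡ 2517;  161^254 ≡ 2516;  161^381 ≡ 3048;  161^508 ≡ 532;  161^762 ≡ 1.
Smallest exponent giving 1 is 762.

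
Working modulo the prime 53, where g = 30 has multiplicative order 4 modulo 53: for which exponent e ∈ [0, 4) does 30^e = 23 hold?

3

Successive powers of 30 modulo 53:
  30^0=1  30^1=30  30^2=52  30^3=23
So 30^3 ≡ 23 (mod 53), giving e = 3.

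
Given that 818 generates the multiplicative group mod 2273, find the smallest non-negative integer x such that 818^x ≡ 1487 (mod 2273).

Baby-step giant-step with m = ceil(sqrt(2272)) = 48.
Baby table (818^j mod 2273 for j=0..47):
  0:1  1:818  2:862  3:486  4:2046  5:700  6:2077  7:1055
  8:1523  9:210  10:1305  11:1453  12:2048  13:63  14:1528  15:2027
  16:1069  17:1610  18:913  19:1290  20:548  21:483  22:1865  23:387
  24:619  25:1736  26:1696  27:798  28:413  29:1430  30:1418  31:694
  32:1715  33:429  34:880  35:1572  36:1651  37:356  38:264  39:17
  40:268  41:1016  42:1443  43:687  44:535  45:1214  46:2024  47:888
Giant step factor: 818^(-48) ≡ 524 (mod 2273).
Scan 1487·524^i mod 2273 for i = 0, 1, …:
  i=0: 1487   i=1: 1822   i=2: 68   i=3: 1537
  i=4: 746   i=5: 2221   i=6: 28   i=7: 1034
  i=8: 842   i=9: 246     …   i=31: 1598
  i=32: 888
Match at i=32, j=47: x = 32·48 + 47 = 1583.

1583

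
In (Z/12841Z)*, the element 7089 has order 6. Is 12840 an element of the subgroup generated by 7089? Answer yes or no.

yes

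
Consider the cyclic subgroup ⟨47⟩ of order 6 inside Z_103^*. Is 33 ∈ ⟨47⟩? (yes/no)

no

⟨47⟩ has order 6; its elements mod 103 are {1, 46, 47, 56, 57, 102}.
33 is not in this set.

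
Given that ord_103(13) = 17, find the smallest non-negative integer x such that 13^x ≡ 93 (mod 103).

7

Successive powers of 13 modulo 103:
  13^0=1  13^1=13  13^2=66  13^3=34  13^4=30  13^5=81
  13^6=23  13^7=93
So 13^7 ≡ 93 (mod 103), giving x = 7.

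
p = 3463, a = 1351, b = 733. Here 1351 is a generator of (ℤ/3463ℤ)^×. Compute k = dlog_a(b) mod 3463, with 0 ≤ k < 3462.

Baby-step giant-step with m = ceil(sqrt(3462)) = 59.
Baby table (1351^j mod 3463 for j=0..58):
  0:1  1:1351  2:200  3:86  4:1907  5:3348  6:470  7:1241
  8:499  9:2327  10:2836  11:1358  12:2731  13:1486  14:2509  15:2845
  16:3128  17:1068  18:2260  19:2357  20:1810  21:432  22:1848  23:3288
  24:2522  25:3093  26:2265  27:2186  28:2810  29:862  30:994  31:2713
  32:1409  33:2372  34:1297  35:3432  36:3138  37:726  38:797  39:3217
  40:102  41:2745  42:3085  43:1846  44:586  45:2122  46:2921  47:1914
  48:2416  49:1870  50:1843  51:3459  52:1522  53:2663  54:3119  55:2761
  56:460  57:1583  58:1962
Giant step factor: 1351^(-59) ≡ 1414 (mod 3463).
Scan 733·1414^i mod 3463 for i = 0, 1, …:
  i=0: 733   i=1: 1025   i=2: 1816   i=3: 1741
  i=4: 3044   i=5: 3170   i=6: 1258   i=7: 2293
  i=8: 934   i=9: 1273     …   i=48: 1645
  i=49: 2357
Match at i=49, j=19: k = 49·59 + 19 = 2910.

2910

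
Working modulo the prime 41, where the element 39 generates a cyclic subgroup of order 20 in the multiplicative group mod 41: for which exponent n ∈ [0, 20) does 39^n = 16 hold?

4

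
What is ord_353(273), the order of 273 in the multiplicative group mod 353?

352

The order of 273 must divide p − 1 = 352 = 2^5 · 11.
Divisors: 1, 2, 4, 8, 11, 16, 22, 32, 44, 88, 176, 352.
Check each in increasing order: 273^1 ≡ 273;  273^2 ≡ 46;  273^4 ≡ 351;  273^8 ≡ 4;  273^11 ≡ 106;  273^16 ≡ 16;  273^22 ≡ 293;  273^32 ≡ 256;  273^44 ≡ 70;  273^88 ≡ 311;  273^176 ≡ 352;  273^352 ≡ 1.
Smallest exponent giving 1 is 352.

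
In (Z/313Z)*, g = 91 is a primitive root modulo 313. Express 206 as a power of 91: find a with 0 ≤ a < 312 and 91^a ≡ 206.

274

Baby-step giant-step with m = ceil(sqrt(312)) = 18.
Baby table (91^j mod 313 for j=0..17):
  0:1  1:91  2:143  3:180  4:104  5:74  6:161  7:253
  8:174  9:184  10:155  11:20  12:255  13:43  14:157  15:202
  16:228  17:90
Giant step factor: 91^(-18) ≡ 307 (mod 313).
Scan 206·307^i mod 313 for i = 0, 1, …:
  i=0: 206   i=1: 16   i=2: 217   i=3: 263
  i=4: 300   i=5: 78   i=6: 158   i=7: 304
  i=8: 54   i=9: 302     …   i=14: 87
  i=15: 104
Match at i=15, j=4: a = 15·18 + 4 = 274.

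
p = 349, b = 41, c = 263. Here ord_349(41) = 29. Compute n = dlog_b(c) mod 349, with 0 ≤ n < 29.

17

Successive powers of 41 modulo 349:
  41^0=1  41^1=41  41^2=285  41^3=168  41^4=257  41^5=67
  41^6=304  41^7=249  41^8=88  41^9=118  41^10=301  41^11=126
  41^12=280  41^13=312  41^14=228  41^15=274  41^16=66  41^17=263
So 41^17 ≡ 263 (mod 349), giving n = 17.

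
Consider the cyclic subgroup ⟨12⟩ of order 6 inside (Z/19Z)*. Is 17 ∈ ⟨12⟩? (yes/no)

no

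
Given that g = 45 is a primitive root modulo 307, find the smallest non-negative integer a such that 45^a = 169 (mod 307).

Successive powers of 45 modulo 307:
  45^0=1  45^1=45  45^2=183  45^3=253  45^4=26  45^5=249
  45^6=153  45^7=131  45^8=62  45^9=27  45^10=294  45^11=29
  45^12=77  45^13=88  45^14=276  45^15=140  45^16=160  45^17=139
  45^18=115  45^19=263  45^20=169
So 45^20 ≡ 169 (mod 307), giving a = 20.

20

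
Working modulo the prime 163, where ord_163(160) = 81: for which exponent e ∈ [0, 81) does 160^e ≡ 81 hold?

4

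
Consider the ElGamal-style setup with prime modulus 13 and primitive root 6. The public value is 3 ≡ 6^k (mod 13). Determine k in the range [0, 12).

8

Successive powers of 6 modulo 13:
  6^0=1  6^1=6  6^2=10  6^3=8  6^4=9  6^5=2
  6^6=12  6^7=7  6^8=3
So 6^8 ≡ 3 (mod 13), giving k = 8.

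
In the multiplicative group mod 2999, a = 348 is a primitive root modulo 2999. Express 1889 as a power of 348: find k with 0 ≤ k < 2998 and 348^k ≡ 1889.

1646

Baby-step giant-step with m = ceil(sqrt(2998)) = 55.
Baby table (348^j mod 2999 for j=0..54):
  0:1  1:348  2:1144  3:2244  4:1172  5:2991  6:215  7:2844
  8:42  9:2620  10:64  11:1279  12:1240  13:2663  14:33  15:2487
  16:1764  17:2076  18:2688  19:2735  20:1097  21:883  22:1386  23:2488
  24:2112  25:221  26:1933  27:908  28:1089  29:1098  30:1231  31:2530
  32:1733  33:285  34:213  35:2148  36:753  37:1131  38:719  39:1295
  40:810  41:2973  42:2948  43:246  44:1636  45:2517  46:208  47:408
  48:1031  49:1907  50:857  51:1335  52:2734  53:749  54:2738
Giant step factor: 348^(-55) ≡ 374 (mod 2999).
Scan 1889·374^i mod 2999 for i = 0, 1, …:
  i=0: 1889   i=1: 1721   i=2: 1868   i=3: 2864
  i=4: 493   i=5: 1443   i=6: 2861   i=7: 2370
  i=8: 1675   i=9: 2658     …   i=28: 188
  i=29: 1335
Match at i=29, j=51: k = 29·55 + 51 = 1646.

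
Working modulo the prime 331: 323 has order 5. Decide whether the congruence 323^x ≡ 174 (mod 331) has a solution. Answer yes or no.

no

174 ∈ ⟨323⟩ iff 174^5 ≡ 1 (mod 331), since |⟨323⟩| = 5.
174^5 mod 331 = 151.
Since 151 ≠ 1, 174 does not lie in the subgroup.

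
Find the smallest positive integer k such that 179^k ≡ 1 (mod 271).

The order of 179 must divide p − 1 = 270 = 2 · 3^3 · 5.
Divisors: 1, 2, 3, 5, 6, 9, 10, 15, 18, 27, 30, 45, 54, 90, 135, 270.
Check each in increasing order: 179^1 ≡ 179;  179^2 ≡ 63;  179^3 ≡ 166;  179^5 ≡ 160;  179^6 ≡ 185;  179^9 ≡ 87;  179^10 ≡ 126;  179^15 ≡ 106;  179^18 ≡ 252;  179^27 ≡ 244;  179^30 ≡ 125;  179^45 ≡ 242;  179^54 ≡ 187;  179^90 ≡ 28;  179^135 ≡ 1.
Smallest exponent giving 1 is 135.

135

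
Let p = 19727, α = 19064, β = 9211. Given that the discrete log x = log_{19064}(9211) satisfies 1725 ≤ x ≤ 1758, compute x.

Compute 19064^1725 mod 19727 = 15248, then multiply by 19064 repeatedly:
  19064^1725=15248  19064^1726=10527  19064^1727=3957  19064^1728=200  19064^1729=5489
  19064^1730=10288  19064^1731=4598  19064^1732=9211
Found 9211 at exponent 1732.

1732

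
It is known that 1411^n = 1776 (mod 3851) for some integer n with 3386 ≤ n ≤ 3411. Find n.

3398

Compute 1411^3386 mod 3851 = 625, then multiply by 1411 repeatedly:
  1411^3386=625  1411^3387=3847  1411^3388=2058  1411^3389=184  1411^3390=1607
  1411^3391=3089  1411^3392=3098  1411^3393=393  1411^3394=3830  1411^3395=1177
  1411^3396=966  1411^3397=3623  1411^3398=1776
Found 1776 at exponent 3398.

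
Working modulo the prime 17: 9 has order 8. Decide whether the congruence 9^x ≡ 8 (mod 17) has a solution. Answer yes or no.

yes

8 ∈ ⟨9⟩ iff 8^8 ≡ 1 (mod 17), since |⟨9⟩| = 8.
8^8 mod 17 = 1.
Since 1 = 1, 8 lies in the subgroup.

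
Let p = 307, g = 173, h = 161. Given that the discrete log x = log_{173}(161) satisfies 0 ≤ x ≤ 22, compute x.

19

Compute 173^0 mod 307 = 1, then multiply by 173 repeatedly:
  173^0=1  173^1=173  173^2=150  173^3=162  173^4=89
  173^5=47  173^6=149  173^7=296  173^8=246  173^9=192
  173^10=60  173^11=249  173^12=97  173^13=203  173^14=121
  173^15=57  173^16=37  173^17=261  173^18=24  173^19=161
Found 161 at exponent 19.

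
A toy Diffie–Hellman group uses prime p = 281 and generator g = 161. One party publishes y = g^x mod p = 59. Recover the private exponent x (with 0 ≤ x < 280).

200

Baby-step giant-step with m = ceil(sqrt(280)) = 17.
Baby table (161^j mod 281 for j=0..16):
  0:1  1:161  2:69  3:150  4:265  5:234  6:20  7:129
  8:256  9:190  10:242  11:184  12:119  13:51  14:62  15:147
  16:63
Giant step factor: 161^(-17) ≡ 229 (mod 281).
Scan 59·229^i mod 281 for i = 0, 1, …:
  i=0: 59   i=1: 23   i=2: 209   i=3: 91
  i=4: 45   i=5: 189   i=6: 7   i=7: 198
  i=8: 101   i=9: 87   i=10: 253   i=11: 51
Match at i=11, j=13: x = 11·17 + 13 = 200.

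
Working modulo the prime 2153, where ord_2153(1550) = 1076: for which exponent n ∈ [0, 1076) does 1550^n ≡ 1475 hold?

Baby-step giant-step with m = ceil(sqrt(1076)) = 33.
Baby table (1550^j mod 2153 for j=0..32):
  0:1  1:1550  2:1905  3:987  4:1220  5:666  6:1013  7:613
  8:677  9:839  10:38  11:769  12:1341  13:905  14:1147  15:1625
  16:1893  17:1764  18:2043  19:1740  20:1444  21:1233  22:1439  23:2095
  24:526  25:1466  26:885  27:289  28:126  29:1530  30:1047  31:1641
  32:857
Giant step factor: 1550^(-33) ≡ 591 (mod 2153).
Scan 1475·591^i mod 2153 for i = 0, 1, …:
  i=0: 1475   i=1: 1913   i=2: 258   i=3: 1768
  i=4: 683   i=5: 1042   i=6: 64   i=7: 1223
  i=8: 1538   i=9: 392     …   i=27: 505
  i=28: 1341
Match at i=28, j=12: n = 28·33 + 12 = 936.

936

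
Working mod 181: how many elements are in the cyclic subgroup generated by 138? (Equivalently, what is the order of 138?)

The order of 138 must divide p − 1 = 180 = 2^2 · 3^2 · 5.
Divisors: 1, 2, 3, 4, 5, 6, 9, 10, 12, 15, 18, 20, 30, 36, 45, 60, 90, 180.
Check each in increasing order: 138^1 ≡ 138;  138^2 ≡ 39;  138^3 ≡ 133;  138^4 ≡ 73;  138^5 ≡ 119;  138^6 ≡ 132;  138^9 ≡ 180;  138^10 ≡ 43;  138^12 ≡ 48;  138^15 ≡ 49;  138^18 ≡ 1.
Smallest exponent giving 1 is 18.

18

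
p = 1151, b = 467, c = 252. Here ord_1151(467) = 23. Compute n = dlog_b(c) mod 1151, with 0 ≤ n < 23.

6

Successive powers of 467 modulo 1151:
  467^0=1  467^1=467  467^2=550  467^3=177  467^4=938  467^5=666
  467^6=252
So 467^6 ≡ 252 (mod 1151), giving n = 6.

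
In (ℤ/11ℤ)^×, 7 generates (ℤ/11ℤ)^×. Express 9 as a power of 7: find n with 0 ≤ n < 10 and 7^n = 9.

8

Successive powers of 7 modulo 11:
  7^0=1  7^1=7  7^2=5  7^3=2  7^4=3  7^5=10
  7^6=4  7^7=6  7^8=9
So 7^8 ≡ 9 (mod 11), giving n = 8.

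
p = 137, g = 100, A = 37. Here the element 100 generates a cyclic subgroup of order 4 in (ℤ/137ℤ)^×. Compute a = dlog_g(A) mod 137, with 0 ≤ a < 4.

3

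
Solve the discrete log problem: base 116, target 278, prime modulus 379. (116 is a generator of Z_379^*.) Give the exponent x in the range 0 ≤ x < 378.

Baby-step giant-step with m = ceil(sqrt(378)) = 20.
Baby table (116^j mod 379 for j=0..19):
  0:1  1:116  2:191  3:174  4:97  5:261  6:335  7:202
  8:313  9:303  10:280  11:265  12:41  13:208  14:251  15:312
  16:187  17:89  18:91  19:323
Giant step factor: 116^(-20) ≡ 143 (mod 379).
Scan 278·143^i mod 379 for i = 0, 1, …:
  i=0: 278   i=1: 338   i=2: 201   i=3: 318
  i=4: 373   i=5: 279   i=6: 102   i=7: 184
  i=8: 161   i=9: 283   i=10: 295   i=11: 116
Match at i=11, j=1: x = 11·20 + 1 = 221.

221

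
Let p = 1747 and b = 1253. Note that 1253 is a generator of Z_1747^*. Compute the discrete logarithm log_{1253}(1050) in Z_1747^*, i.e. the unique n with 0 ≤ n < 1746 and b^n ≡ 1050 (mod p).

Baby-step giant-step with m = ceil(sqrt(1746)) = 42.
Baby table (1253^j mod 1747 for j=0..41):
  0:1  1:1253  2:1203  3:1445  4:693  5:70  6:360  7:354
  8:1571  9:1341  10:1406  11:742  12:322  13:1656  14:1279  15:588
  16:1277  17:1576  18:618  19:433  20:979  21:293  22:259  23:1332
  24:611  25:397  26:1293  27:660  28:649  29:842  30:1585  31:1413
  32:778  33:8  34:1289  35:889  36:1078  37:303  38:560  39:1133
  40:1085  41:339
Giant step factor: 1253^(-42) ≡ 419 (mod 1747).
Scan 1050·419^i mod 1747 for i = 0, 1, …:
  i=0: 1050   i=1: 1453   i=2: 851   i=3: 181
  i=4: 718   i=5: 358   i=6: 1507   i=7: 766
  i=8: 1253
Match at i=8, j=1: n = 8·42 + 1 = 337.

337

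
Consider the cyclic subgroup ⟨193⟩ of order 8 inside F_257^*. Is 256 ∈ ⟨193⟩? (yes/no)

256 ∈ ⟨193⟩ iff 256^8 ≡ 1 (mod 257), since |⟨193⟩| = 8.
256^8 mod 257 = 1.
Since 1 = 1, 256 lies in the subgroup.

yes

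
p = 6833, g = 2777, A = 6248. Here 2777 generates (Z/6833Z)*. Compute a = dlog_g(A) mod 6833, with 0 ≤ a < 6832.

Baby-step giant-step with m = ceil(sqrt(6832)) = 83.
Baby table (2777^j mod 6833 for j=0..82):
  0:1  1:2777  2:4105  3:2141  4:847  5:1567  6:5771  7:2682
  8:6777  9:1647  10:2442  11:3098  12:399  13:1077  14:4808  15:134
  16:3136  17:3430  18:6741  19:4170  20:4988  21:1185  22:4072  23:6162
  24:2042  25:6077  26:5152  27:5635  28:825  29:1970  30:4290  31:3411
  32:1809  33:1338  34:5307  35:5591  36:1631  37:5841  38:5748  39:308
  40:1191  41:235  42:3460  43:1222  44:4326  45:888  46:6096  47:3251
  48:1634  49:506  50:4397  51:6731  52:3732  53:4936  54:274  55:2435
  56:4158  57:5829  58:6589  59:5712  60:2831  61:3737  62:5155  63:300
  64:6307  65:1560  66:6831  67:1279  68:5456  69:2551  70:5139  71:3699
  72:2124  73:1469  74:112  75:3539  76:1949  77:637  78:6035  79:4679
  80:4050  81:6565  82:561
Giant step factor: 2777^(-83) ≡ 3543 (mod 6833).
Scan 6248·3543^i mod 6833 for i = 0, 1, …:
  i=0: 6248   i=1: 4577   i=2: 1602   i=3: 4496
  i=4: 1605   i=5: 1459   i=6: 3489   i=7: 630
  i=8: 4532   i=9: 6159     …   i=66: 5014
  i=67: 5635
Match at i=67, j=27: a = 67·83 + 27 = 5588.

5588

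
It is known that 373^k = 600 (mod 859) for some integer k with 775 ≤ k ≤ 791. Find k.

786

Compute 373^775 mod 859 = 50, then multiply by 373 repeatedly:
  373^775=50  373^776=611  373^777=268  373^778=320  373^779=818
  373^780=169  373^781=330  373^782=253  373^783=738  373^784=394
  373^785=73  373^786=600
Found 600 at exponent 786.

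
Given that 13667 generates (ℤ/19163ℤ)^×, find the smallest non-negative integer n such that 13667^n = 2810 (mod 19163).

Baby-step giant-step with m = ceil(sqrt(19162)) = 139.
Baby table (13667^j mod 19163 for j=0..138):
  0:1  1:13667  2:5128  3:5285  4:4748  5:4998  6:10734  7:8813
  8:7816  9:6710  10:10615  11:11295  12:10800  13:10174  14:1330  15:10586
  16:17375  17:15392  18:10213  19:16942  20:18948  21:12697  22:8934  23:13505
  24:13982  25:17721  26:10913  27:2342  28:5904  29:13738  30:17335  31:5276
  32:15886  33:16335  34:1495  35:4407  36:1160  37:5919  38:7950  39:17603
  40:7899  41:10454  42:14653  43:9201  44:2461  45:3422  46:10754  47:13871
  48:14561  49:16595  50:9760  51:15440  52:14687  53:13967  54:4346  55:10645
  56:18882  57:11336  58:15420  59:9629  60:7222  61:13624  62:11500  63:14737
  64:7449  65:11627  66:6613  67:7163  68:12117  69:15556  70:9530  71:14762
  72:4190  73:5686  74:4597  75:10885  76:2926  77:15624  78:19062  79:18532
  80:18636  81:2779  82:18690  83:12603  84:8157  85:10548  86:15430  87:12158
  88:1013  89:8985  90:1491  91:7228  92:18974  93:3942  94:8121  95:16774
  96:3289  97:13528  98:2552  99:1524  100:17490  101:15731  102:5880  103:11501
  104:9241  105:12577  106:16912  107:11361  108:12161  109:3688  110:5206  111:17346
  112:2309  113:14805  114:16981  115:15397  116:1896  117:4256  118:7047  119:17274
  120:14761  121:9686  122:558  123:18475  124:6137  125:17091  126:4890  127:10249
  128:10716  129:11926  130:11327  131:7395  132:1803  133:17146  134:9218  135:4844
  136:13946  137:4784  138:17935
Giant step factor: 13667^(-139) ≡ 10805 (mod 19163).
Scan 2810·10805^i mod 19163 for i = 0, 1, …:
  i=0: 2810   i=1: 7858   i=2: 13600   i=3: 6116
  i=4: 9356   i=5: 6755   i=6: 15071   i=7: 14144
  i=8: 995   i=9: 532     …   i=13: 8700
  i=14: 8985
Match at i=14, j=89: n = 14·139 + 89 = 2035.

2035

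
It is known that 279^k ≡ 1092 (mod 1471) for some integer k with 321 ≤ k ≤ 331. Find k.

327

Compute 279^321 mod 1471 = 518, then multiply by 279 repeatedly:
  279^321=518  279^322=364  279^323=57  279^324=1193  279^325=401
  279^326=83  279^327=1092
Found 1092 at exponent 327.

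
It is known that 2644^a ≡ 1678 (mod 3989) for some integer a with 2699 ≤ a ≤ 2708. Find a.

2699

Compute 2644^2699 mod 3989 = 1678, then multiply by 2644 repeatedly:
  2644^2699=1678
Found 1678 at exponent 2699.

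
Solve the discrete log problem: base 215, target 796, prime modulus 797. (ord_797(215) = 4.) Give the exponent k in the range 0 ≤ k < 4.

Successive powers of 215 modulo 797:
  215^0=1  215^1=215  215^2=796
So 215^2 ≡ 796 (mod 797), giving k = 2.

2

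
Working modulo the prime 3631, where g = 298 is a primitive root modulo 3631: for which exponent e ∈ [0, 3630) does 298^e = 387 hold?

Baby-step giant-step with m = ceil(sqrt(3630)) = 61.
Baby table (298^j mod 3631 for j=0..60):
  0:1  1:298  2:1660  3:864  4:3302  5:3626  6:2141  7:2593
  8:2942  9:1645  10:25  11:188  12:1559  13:3445  14:2668  15:3506
  16:2691  17:3098  18:930  19:1184  20:625  21:1069  22:2665  23:2612
  24:1342  25:506  26:1917  27:1199  28:1464  29:552  30:1101  31:1308
  32:1267  33:3573  34:871  35:1757  36:722  37:927  38:290  39:2907
  40:2108  41:21  42:2627  43:2181  44:3620  45:353  46:3526  47:1389
  48:3619  49:55  50:1866  51:525  52:317  53:60  54:3356  55:1563
  56:1006  57:2046  58:3331  59:1375  60:3078
Giant step factor: 298^(-61) ≡ 340 (mod 3631).
Scan 387·340^i mod 3631 for i = 0, 1, …:
  i=0: 387   i=1: 864
Match at i=1, j=3: e = 1·61 + 3 = 64.

64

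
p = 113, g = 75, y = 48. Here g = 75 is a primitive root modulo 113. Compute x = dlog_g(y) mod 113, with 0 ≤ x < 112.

Successive powers of 75 modulo 113:
  75^0=1  75^1=75  75^2=88  75^3=46  75^4=60  75^5=93
  75^6=82  75^7=48
So 75^7 ≡ 48 (mod 113), giving x = 7.

7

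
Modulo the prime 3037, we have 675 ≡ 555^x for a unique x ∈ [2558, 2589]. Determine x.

2572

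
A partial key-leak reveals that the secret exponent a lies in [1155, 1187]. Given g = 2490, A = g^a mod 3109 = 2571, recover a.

1163

Compute 2490^1155 mod 3109 = 2084, then multiply by 2490 repeatedly:
  2490^1155=2084  2490^1156=239  2490^1157=1291  2490^1158=2993  2490^1159=297
  2490^1160=2697  2490^1161=90  2490^1162=252  2490^1163=2571
Found 2571 at exponent 1163.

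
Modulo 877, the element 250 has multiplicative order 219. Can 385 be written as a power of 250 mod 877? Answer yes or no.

no

385 ∈ ⟨250⟩ iff 385^219 ≡ 1 (mod 877), since |⟨250⟩| = 219.
385^219 mod 877 = 876.
Since 876 ≠ 1, 385 does not lie in the subgroup.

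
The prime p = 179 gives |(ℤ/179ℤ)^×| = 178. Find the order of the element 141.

89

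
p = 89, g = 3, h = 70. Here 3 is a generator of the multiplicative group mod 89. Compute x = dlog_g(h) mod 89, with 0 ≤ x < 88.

Baby-step giant-step with m = ceil(sqrt(88)) = 10.
Baby table (3^j mod 89 for j=0..9):
  0:1  1:3  2:9  3:27  4:81  5:65  6:17  7:51
  8:64  9:14
Giant step factor: 3^(-10) ≡ 53 (mod 89).
Scan 70·53^i mod 89 for i = 0, 1, …:
  i=0: 70   i=1: 61   i=2: 29   i=3: 24
  i=4: 26   i=5: 43   i=6: 54   i=7: 14
Match at i=7, j=9: x = 7·10 + 9 = 79.

79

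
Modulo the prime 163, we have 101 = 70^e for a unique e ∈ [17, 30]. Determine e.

29

Compute 70^17 mod 163 = 45, then multiply by 70 repeatedly:
  70^17=45  70^18=53  70^19=124  70^20=41  70^21=99
  70^22=84  70^23=12  70^24=25  70^25=120  70^26=87
  70^27=59  70^28=55  70^29=101
Found 101 at exponent 29.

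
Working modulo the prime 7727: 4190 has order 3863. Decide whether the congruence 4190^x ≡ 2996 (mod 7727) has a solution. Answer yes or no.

no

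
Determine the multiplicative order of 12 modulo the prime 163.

162

The order of 12 must divide p − 1 = 162 = 2 · 3^4.
Divisors: 1, 2, 3, 6, 9, 18, 27, 54, 81, 162.
Check each in increasing order: 12^1 ≡ 12;  12^2 ≡ 144;  12^3 ≡ 98;  12^6 ≡ 150;  12^9 ≡ 30;  12^18 ≡ 85;  12^27 ≡ 105;  12^54 ≡ 104;  12^81 ≡ 162;  12^162 ≡ 1.
Smallest exponent giving 1 is 162.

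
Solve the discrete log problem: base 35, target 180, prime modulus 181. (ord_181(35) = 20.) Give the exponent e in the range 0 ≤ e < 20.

10

Successive powers of 35 modulo 181:
  35^0=1  35^1=35  35^2=139  35^3=159  35^4=135  35^5=19
  35^6=122  35^7=107  35^8=125  35^9=31  35^10=180
So 35^10 ≡ 180 (mod 181), giving e = 10.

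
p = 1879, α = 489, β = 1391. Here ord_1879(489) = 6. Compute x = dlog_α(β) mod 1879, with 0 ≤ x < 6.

5

Successive powers of 489 modulo 1879:
  489^0=1  489^1=489  489^2=488  489^3=1878  489^4=1390  489^5=1391
So 489^5 ≡ 1391 (mod 1879), giving x = 5.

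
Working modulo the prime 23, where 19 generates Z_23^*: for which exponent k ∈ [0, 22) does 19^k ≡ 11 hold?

5

Successive powers of 19 modulo 23:
  19^0=1  19^1=19  19^2=16  19^3=5  19^4=3  19^5=11
So 19^5 ≡ 11 (mod 23), giving k = 5.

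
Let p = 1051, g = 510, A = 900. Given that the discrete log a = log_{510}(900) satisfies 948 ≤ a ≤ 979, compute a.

978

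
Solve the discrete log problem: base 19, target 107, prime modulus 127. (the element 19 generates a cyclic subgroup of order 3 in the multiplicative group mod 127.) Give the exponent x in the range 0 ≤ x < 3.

2

Successive powers of 19 modulo 127:
  19^0=1  19^1=19  19^2=107
So 19^2 ≡ 107 (mod 127), giving x = 2.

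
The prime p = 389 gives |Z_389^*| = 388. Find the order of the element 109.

The order of 109 must divide p − 1 = 388 = 2^2 · 97.
Divisors: 1, 2, 4, 97, 194, 388.
Check each in increasing order: 109^1 ≡ 109;  109^2 ≡ 211;  109^4 ≡ 175;  109^97 ≡ 115;  109^194 ≡ 388;  109^388 ≡ 1.
Smallest exponent giving 1 is 388.

388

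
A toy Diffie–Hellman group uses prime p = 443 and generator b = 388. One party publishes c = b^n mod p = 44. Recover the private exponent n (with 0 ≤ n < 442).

203

Baby-step giant-step with m = ceil(sqrt(442)) = 22.
Baby table (388^j mod 443 for j=0..21):
  0:1  1:388  2:367  3:193  4:17  5:394  6:37  7:180
  8:289  9:53  10:186  11:402  12:40  13:15  14:61  15:189
  16:237  17:255  18:151  19:112  20:42  21:348
Giant step factor: 388^(-22) ≡ 258 (mod 443).
Scan 44·258^i mod 443 for i = 0, 1, …:
  i=0: 44   i=1: 277   i=2: 143   i=3: 125
  i=4: 354   i=5: 74   i=6: 43   i=7: 19
  i=8: 29   i=9: 394
Match at i=9, j=5: n = 9·22 + 5 = 203.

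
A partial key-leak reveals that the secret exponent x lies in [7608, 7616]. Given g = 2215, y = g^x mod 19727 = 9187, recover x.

7613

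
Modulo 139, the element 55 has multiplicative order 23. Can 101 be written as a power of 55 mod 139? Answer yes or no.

⟨55⟩ has order 23; its elements mod 139 are {1, 6, 34, 36, 44, 45, 52, 55, 57, 63, 64, 65, 77, 79, 80, 91, 100, 106, 112, 116, 125, 129, 131}.
101 is not in this set.

no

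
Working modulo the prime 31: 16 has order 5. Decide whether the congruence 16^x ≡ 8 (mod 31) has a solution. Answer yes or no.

⟨16⟩ has order 5; its elements mod 31 are {1, 2, 4, 8, 16}.
8 is in this set.

yes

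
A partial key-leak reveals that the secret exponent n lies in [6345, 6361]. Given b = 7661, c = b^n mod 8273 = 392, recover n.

6354

Compute 7661^6345 mod 8273 = 226, then multiply by 7661 repeatedly:
  7661^6345=226  7661^6346=2329  7661^6347=5881  7661^6348=7856  7661^6349=7014
  7661^6350=1119  7661^6351=1831  7661^6352=4556  7661^6353=8002  7661^6354=392
Found 392 at exponent 6354.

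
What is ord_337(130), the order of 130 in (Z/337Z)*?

The order of 130 must divide p − 1 = 336 = 2^4 · 3 · 7.
Divisors: 1, 2, 3, 4, 6, 7, 8, 12, 14, 16, 21, 24, 28, 42, 48, 56, 84, 112, 168, 336.
Check each in increasing order: 130^1 ≡ 130;  130^2 ≡ 50;  130^3 ≡ 97;  130^4 ≡ 141;  130^6 ≡ 310;  130^7 ≡ 197;  130^8 ≡ 335;  130^12 ≡ 55;  130^14 ≡ 54;  130^16 ≡ 4;  130^21 ≡ 191;  130^24 ≡ 329;  130^28 ≡ 220;  130^42 ≡ 85;  130^48 ≡ 64;  130^56 ≡ 209;  130^84 ≡ 148;  130^112 ≡ 208;  130^168 ≡ 336;  130^336 ≡ 1.
Smallest exponent giving 1 is 336.

336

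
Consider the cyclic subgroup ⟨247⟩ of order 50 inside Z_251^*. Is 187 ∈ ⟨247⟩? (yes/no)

187 ∈ ⟨247⟩ iff 187^50 ≡ 1 (mod 251), since |⟨247⟩| = 50.
187^50 mod 251 = 1.
Since 1 = 1, 187 lies in the subgroup.

yes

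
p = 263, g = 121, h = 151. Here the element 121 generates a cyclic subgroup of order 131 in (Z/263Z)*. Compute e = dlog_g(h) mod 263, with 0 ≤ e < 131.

Baby-step giant-step with m = ceil(sqrt(131)) = 12.
Baby table (121^j mod 263 for j=0..11):
  0:1  1:121  2:176  3:256  4:205  5:83  6:49  7:143
  8:208  9:183  10:51  11:122
Giant step factor: 121^(-12) ≡ 147 (mod 263).
Scan 151·147^i mod 263 for i = 0, 1, …:
  i=0: 151   i=1: 105   i=2: 181   i=3: 44
  i=4: 156   i=5: 51
Match at i=5, j=10: e = 5·12 + 10 = 70.

70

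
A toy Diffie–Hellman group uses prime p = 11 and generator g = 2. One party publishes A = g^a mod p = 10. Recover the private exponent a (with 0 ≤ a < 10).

5

Successive powers of 2 modulo 11:
  2^0=1  2^1=2  2^2=4  2^3=8  2^4=5  2^5=10
So 2^5 ≡ 10 (mod 11), giving a = 5.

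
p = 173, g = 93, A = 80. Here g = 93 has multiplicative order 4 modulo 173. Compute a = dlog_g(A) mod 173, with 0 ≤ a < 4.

Successive powers of 93 modulo 173:
  93^0=1  93^1=93  93^2=172  93^3=80
So 93^3 ≡ 80 (mod 173), giving a = 3.

3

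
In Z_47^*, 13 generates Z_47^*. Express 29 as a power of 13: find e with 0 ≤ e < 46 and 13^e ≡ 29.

45

Baby-step giant-step with m = ceil(sqrt(46)) = 7.
Baby table (13^j mod 47 for j=0..6):
  0:1  1:13  2:28  3:35  4:32  5:40  6:3
Giant step factor: 13^(-7) ≡ 41 (mod 47).
Scan 29·41^i mod 47 for i = 0, 1, …:
  i=0: 29   i=1: 14   i=2: 10   i=3: 34
  i=4: 31   i=5: 2   i=6: 35
Match at i=6, j=3: e = 6·7 + 3 = 45.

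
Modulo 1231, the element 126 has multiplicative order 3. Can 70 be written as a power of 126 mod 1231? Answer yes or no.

70 ∈ ⟨126⟩ iff 70^3 ≡ 1 (mod 1231), since |⟨126⟩| = 3.
70^3 mod 1231 = 782.
Since 782 ≠ 1, 70 does not lie in the subgroup.

no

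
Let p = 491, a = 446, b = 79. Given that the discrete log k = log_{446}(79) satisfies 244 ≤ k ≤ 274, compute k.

264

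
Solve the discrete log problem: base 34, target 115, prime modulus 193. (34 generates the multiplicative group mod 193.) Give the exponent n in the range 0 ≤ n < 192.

35

Baby-step giant-step with m = ceil(sqrt(192)) = 14.
Baby table (34^j mod 193 for j=0..13):
  0:1  1:34  2:191  3:125  4:4  5:136  6:185  7:114
  8:16  9:158  10:161  11:70  12:64  13:53
Giant step factor: 34^(-14) ≡ 98 (mod 193).
Scan 115·98^i mod 193 for i = 0, 1, …:
  i=0: 115   i=1: 76   i=2: 114
Match at i=2, j=7: n = 2·14 + 7 = 35.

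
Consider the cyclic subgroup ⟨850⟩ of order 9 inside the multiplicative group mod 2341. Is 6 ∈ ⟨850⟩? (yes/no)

⟨850⟩ has order 9; its elements mod 2341 are {1, 132, 850, 1037, 1106, 1234, 1359, 1472, 2173}.
6 is not in this set.

no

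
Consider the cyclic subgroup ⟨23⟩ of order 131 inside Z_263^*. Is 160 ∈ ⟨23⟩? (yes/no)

no

160 ∈ ⟨23⟩ iff 160^131 ≡ 1 (mod 263), since |⟨23⟩| = 131.
160^131 mod 263 = 262.
Since 262 ≠ 1, 160 does not lie in the subgroup.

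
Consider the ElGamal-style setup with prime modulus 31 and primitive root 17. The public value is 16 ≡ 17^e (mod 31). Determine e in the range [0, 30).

18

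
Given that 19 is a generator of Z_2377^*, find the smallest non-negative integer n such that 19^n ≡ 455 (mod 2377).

Baby-step giant-step with m = ceil(sqrt(2376)) = 49.
Baby table (19^j mod 2377 for j=0..48):
  0:1  1:19  2:361  3:2105  4:1963  5:1642  6:297  7:889
  8:252  9:34  10:646  11:389  12:260  13:186  14:1157  15:590
  16:1702  17:1437  18:1156  19:571  20:1341  21:1709  22:1570  23:1306
  24:1044  25:820  26:1318  27:1272  28:398  29:431  30:1058  31:1086
  32:1618  33:2218  34:1733  35:2026  36:462  37:1647  38:392  39:317
  40:1269  41:341  42:1725  43:1874  44:2328  45:1446  46:1327  47:1443
  48:1270
Giant step factor: 19^(-49) ≡ 1895 (mod 2377).
Scan 455·1895^i mod 2377 for i = 0, 1, …:
  i=0: 455   i=1: 1751   i=2: 2230   i=3: 1921
  i=4: 1108   i=5: 769   i=6: 154   i=7: 1836
  i=8: 1669   i=9: 1345     …   i=28: 1914
  i=29: 2105
Match at i=29, j=3: n = 29·49 + 3 = 1424.

1424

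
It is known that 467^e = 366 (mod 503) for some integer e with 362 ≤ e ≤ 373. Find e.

362

Compute 467^362 mod 503 = 366, then multiply by 467 repeatedly:
  467^362=366
Found 366 at exponent 362.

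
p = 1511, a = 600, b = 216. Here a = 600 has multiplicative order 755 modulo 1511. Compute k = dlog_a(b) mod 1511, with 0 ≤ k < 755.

194

Baby-step giant-step with m = ceil(sqrt(755)) = 28.
Baby table (600^j mod 1511 for j=0..27):
  0:1  1:600  2:382  3:1039  4:868  5:1016  6:667  7:1296
  8:946  9:975  10:243  11:744  12:655  13:140  14:895  15:595
  16:404  17:640  18:206  19:1209  20:120  21:983  22:510  23:778
  24:1412  25:1040  26:1468  27:1398
Giant step factor: 600^(-28) ≡ 31 (mod 1511).
Scan 216·31^i mod 1511 for i = 0, 1, …:
  i=0: 216   i=1: 652   i=2: 569   i=3: 1018
  i=4: 1338   i=5: 681   i=6: 1468
Match at i=6, j=26: k = 6·28 + 26 = 194.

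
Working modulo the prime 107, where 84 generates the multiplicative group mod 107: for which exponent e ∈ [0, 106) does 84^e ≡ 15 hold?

13

Baby-step giant-step with m = ceil(sqrt(106)) = 11.
Baby table (84^j mod 107 for j=0..10):
  0:1  1:84  2:101  3:31  4:36  5:28  6:105  7:46
  8:12  9:45  10:35
Giant step factor: 84^(-11) ≡ 21 (mod 107).
Scan 15·21^i mod 107 for i = 0, 1, …:
  i=0: 15   i=1: 101
Match at i=1, j=2: e = 1·11 + 2 = 13.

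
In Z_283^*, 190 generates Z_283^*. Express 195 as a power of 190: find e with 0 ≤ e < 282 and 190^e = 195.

22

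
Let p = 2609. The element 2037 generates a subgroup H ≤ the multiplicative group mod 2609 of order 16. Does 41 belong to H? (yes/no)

⟨2037⟩ has order 16; its elements mod 2609 are {1, 271, 389, 460, 572, 743, 1059, 1081, 1528, 1550, 1866, 2037, 2149, 2220, 2338, 2608}.
41 is not in this set.

no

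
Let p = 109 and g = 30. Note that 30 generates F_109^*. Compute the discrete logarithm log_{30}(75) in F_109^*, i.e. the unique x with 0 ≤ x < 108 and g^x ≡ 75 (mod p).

Baby-step giant-step with m = ceil(sqrt(108)) = 11.
Baby table (30^j mod 109 for j=0..10):
  0:1  1:30  2:28  3:77  4:21  5:85  6:43  7:91
  8:5  9:41  10:31
Giant step factor: 30^(-11) ≡ 47 (mod 109).
Scan 75·47^i mod 109 for i = 0, 1, …:
  i=0: 75   i=1: 37   i=2: 104   i=3: 92
  i=4: 73   i=5: 52   i=6: 46   i=7: 91
Match at i=7, j=7: x = 7·11 + 7 = 84.

84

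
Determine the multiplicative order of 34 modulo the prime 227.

113

The order of 34 must divide p − 1 = 226 = 2 · 113.
Divisors: 1, 2, 113, 226.
Check each in increasing order: 34^1 ≡ 34;  34^2 ≡ 21;  34^113 ≡ 1.
Smallest exponent giving 1 is 113.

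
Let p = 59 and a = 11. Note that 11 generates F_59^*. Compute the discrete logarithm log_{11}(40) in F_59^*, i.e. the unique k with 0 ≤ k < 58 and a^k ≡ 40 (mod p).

5

Baby-step giant-step with m = ceil(sqrt(58)) = 8.
Baby table (11^j mod 59 for j=0..7):
  0:1  1:11  2:3  3:33  4:9  5:40  6:27  7:2
Giant step factor: 11^(-8) ≡ 51 (mod 59).
Scan 40·51^i mod 59 for i = 0, 1, …:
  i=0: 40
Match at i=0, j=5: k = 0·8 + 5 = 5.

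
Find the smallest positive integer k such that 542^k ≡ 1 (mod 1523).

1522

The order of 542 must divide p − 1 = 1522 = 2 · 761.
Divisors: 1, 2, 761, 1522.
Check each in increasing order: 542^1 ≡ 542;  542^2 ≡ 1348;  542^761 ≡ 1522;  542^1522 ≡ 1.
Smallest exponent giving 1 is 1522.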